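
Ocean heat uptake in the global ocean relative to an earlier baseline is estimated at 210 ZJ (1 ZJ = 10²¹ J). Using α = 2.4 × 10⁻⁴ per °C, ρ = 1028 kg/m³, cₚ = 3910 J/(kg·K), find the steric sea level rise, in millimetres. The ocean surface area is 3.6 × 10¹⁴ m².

Per unit area: Q = 210×10²¹ / (3.6×10¹⁴) ≈ 5.833×10⁸ J/m²
Δh = αQ/(ρcₚ) = 2.4×10⁻⁴ × 5.833×10⁸ / (1028 × 3910) ≈ 0.034828 m

34.8 mm of thermosteric rise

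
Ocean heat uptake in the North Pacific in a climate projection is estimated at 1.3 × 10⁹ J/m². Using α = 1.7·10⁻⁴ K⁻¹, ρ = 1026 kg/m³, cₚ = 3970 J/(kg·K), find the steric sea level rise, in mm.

54.3 mm

Δh = αQ/(ρcₚ) = 1.7×10⁻⁴ × 1.3×10⁹ / (1026 × 3970) ≈ 0.054257 m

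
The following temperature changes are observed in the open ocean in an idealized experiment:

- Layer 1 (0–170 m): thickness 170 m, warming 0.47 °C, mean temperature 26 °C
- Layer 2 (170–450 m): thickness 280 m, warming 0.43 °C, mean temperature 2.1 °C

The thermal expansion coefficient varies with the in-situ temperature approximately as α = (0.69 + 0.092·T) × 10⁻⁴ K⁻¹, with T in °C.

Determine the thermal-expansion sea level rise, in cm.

Layer 1: α = (0.69 + 0.092×26)×10⁻⁴ = 3.082×10⁻⁴ K⁻¹
Layer 2: α = (0.69 + 0.092×2.1)×10⁻⁴ = 0.8832×10⁻⁴ K⁻¹
Layer 1: 0.47 × 170 × 3.082×10⁻⁴ = 0.02462518 m
170–450 m: 0.43 × 280 × 0.8832×10⁻⁴ = 0.010633728 m
Δh = 0.02462518 + 0.010633728 = 0.035258908 m ≈ 3.53 cm

Δh ≈ 3.53 cm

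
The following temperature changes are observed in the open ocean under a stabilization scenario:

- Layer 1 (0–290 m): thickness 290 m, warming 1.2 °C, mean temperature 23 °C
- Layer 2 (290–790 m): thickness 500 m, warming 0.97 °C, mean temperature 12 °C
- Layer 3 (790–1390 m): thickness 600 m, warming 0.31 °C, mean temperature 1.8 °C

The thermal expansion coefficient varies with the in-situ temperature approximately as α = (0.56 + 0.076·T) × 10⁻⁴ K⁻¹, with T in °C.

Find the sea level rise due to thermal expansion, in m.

Layer 1: α = (0.56 + 0.076×23)×10⁻⁴ = 2.308×10⁻⁴ K⁻¹
Layer 2: α = (0.56 + 0.076×12)×10⁻⁴ = 1.472×10⁻⁴ K⁻¹
Layer 3: α = (0.56 + 0.076×1.8)×10⁻⁴ = 0.6968×10⁻⁴ K⁻¹
Layer 1: 2.308×10⁻⁴ × 290 × 1.2 = 0.0803184 m
290–790 m: 500 × 0.97 × 1.472×10⁻⁴ = 0.071392 m
0.6968×10⁻⁴ × 0.31 × 600 = 0.01296048 m
Δh = 0.0803184 + 0.071392 + 0.01296048 = 0.16467088 m

0.165 m of thermosteric rise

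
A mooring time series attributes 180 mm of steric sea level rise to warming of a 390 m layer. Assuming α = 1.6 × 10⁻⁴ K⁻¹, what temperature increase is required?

ΔT = Δh/(αH) = 0.18 / (1.6×10⁻⁴ × 390) ≈ 2.885 K

ΔT ≈ 2.9 K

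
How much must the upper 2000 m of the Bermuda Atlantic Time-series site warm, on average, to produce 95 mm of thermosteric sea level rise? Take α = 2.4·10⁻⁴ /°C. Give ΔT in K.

ΔT = Δh/(αH) = 0.095 / (2.4×10⁻⁴ × 2000) ≈ 0.1979 K

about 0.20 K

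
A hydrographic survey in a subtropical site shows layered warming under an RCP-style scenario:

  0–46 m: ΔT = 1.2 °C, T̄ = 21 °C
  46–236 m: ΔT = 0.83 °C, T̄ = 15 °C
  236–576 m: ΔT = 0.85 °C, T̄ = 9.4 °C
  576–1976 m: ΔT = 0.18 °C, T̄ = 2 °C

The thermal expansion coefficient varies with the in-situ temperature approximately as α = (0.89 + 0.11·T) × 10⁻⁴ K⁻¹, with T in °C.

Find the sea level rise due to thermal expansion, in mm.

Δh = 140 mm

Layer 1: α = (0.89 + 0.11×21)×10⁻⁴ = 3.2×10⁻⁴ K⁻¹
Layer 2: α = (0.89 + 0.11×15)×10⁻⁴ = 2.54×10⁻⁴ K⁻¹
Layer 3: α = (0.89 + 0.11×9.4)×10⁻⁴ = 1.924×10⁻⁴ K⁻¹
Layer 4: α = (0.89 + 0.11×2)×10⁻⁴ = 1.11×10⁻⁴ K⁻¹
Layer 1: 46 × 1.2 × 3.2×10⁻⁴ = 0.017664 m
Layer 2: 0.83 × 190 × 2.54×10⁻⁴ = 0.0400558 m
236–576 m: 0.85 × 340 × 1.924×10⁻⁴ = 0.0556036 m
1.11×10⁻⁴ × 1400 × 0.18 = 0.027972 m
Δh = 0.017664 + 0.0400558 + 0.0556036 + 0.027972 = 0.1412954 m ≈ 140 mm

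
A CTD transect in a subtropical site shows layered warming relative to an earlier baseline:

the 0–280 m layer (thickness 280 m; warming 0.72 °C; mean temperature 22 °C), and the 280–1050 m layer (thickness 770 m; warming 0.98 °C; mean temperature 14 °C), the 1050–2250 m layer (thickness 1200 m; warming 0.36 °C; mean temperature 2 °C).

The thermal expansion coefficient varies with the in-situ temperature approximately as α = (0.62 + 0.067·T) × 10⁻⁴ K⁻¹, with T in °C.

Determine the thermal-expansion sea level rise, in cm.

19 cm of thermosteric rise

Layer 1: α = (0.62 + 0.067×22)×10⁻⁴ = 2.094×10⁻⁴ K⁻¹
Layer 2: α = (0.62 + 0.067×14)×10⁻⁴ = 1.558×10⁻⁴ K⁻¹
Layer 3: α = (0.62 + 0.067×2)×10⁻⁴ = 0.754×10⁻⁴ K⁻¹
Layer 1: 0.72 × 280 × 2.094×10⁻⁴ = 0.04221504 m
0.98 × 1.558×10⁻⁴ × 770 = 0.11756668 m
1200 × 0.754×10⁻⁴ × 0.36 = 0.0325728 m
Δh = 0.04221504 + 0.11756668 + 0.0325728 = 0.19235452 m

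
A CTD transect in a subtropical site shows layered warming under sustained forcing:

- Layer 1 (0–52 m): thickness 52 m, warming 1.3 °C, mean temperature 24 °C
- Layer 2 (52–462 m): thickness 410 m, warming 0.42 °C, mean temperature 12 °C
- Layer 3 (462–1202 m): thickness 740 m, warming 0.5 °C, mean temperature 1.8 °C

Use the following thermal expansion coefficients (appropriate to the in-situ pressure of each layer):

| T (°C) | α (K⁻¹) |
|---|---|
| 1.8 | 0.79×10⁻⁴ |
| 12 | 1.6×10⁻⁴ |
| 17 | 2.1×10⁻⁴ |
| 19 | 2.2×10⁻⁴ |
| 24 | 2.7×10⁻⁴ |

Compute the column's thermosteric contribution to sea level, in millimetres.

Layer 1 at 24 °C → α = 2.7×10⁻⁴ K⁻¹
Layer 2 at 12 °C → α = 1.6×10⁻⁴ K⁻¹
Layer 3 at 1.8 °C → α = 0.79×10⁻⁴ K⁻¹
Layer 1: 52 × 1.3 × 2.7×10⁻⁴ = 0.018252 m
0.42 × 1.6×10⁻⁴ × 410 = 0.027552 m
462–1202 m: 0.5 × 0.79×10⁻⁴ × 740 = 0.02923 m
Δh = 0.018252 + 0.027552 + 0.02923 = 0.075034 m ≈ 75.0 mm

about 75.0 mm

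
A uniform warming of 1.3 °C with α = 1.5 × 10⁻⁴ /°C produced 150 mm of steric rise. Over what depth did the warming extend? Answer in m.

H = Δh/(αΔT) = 0.15 / (1.5×10⁻⁴ × 1.3) ≈ 769.2 m

769 m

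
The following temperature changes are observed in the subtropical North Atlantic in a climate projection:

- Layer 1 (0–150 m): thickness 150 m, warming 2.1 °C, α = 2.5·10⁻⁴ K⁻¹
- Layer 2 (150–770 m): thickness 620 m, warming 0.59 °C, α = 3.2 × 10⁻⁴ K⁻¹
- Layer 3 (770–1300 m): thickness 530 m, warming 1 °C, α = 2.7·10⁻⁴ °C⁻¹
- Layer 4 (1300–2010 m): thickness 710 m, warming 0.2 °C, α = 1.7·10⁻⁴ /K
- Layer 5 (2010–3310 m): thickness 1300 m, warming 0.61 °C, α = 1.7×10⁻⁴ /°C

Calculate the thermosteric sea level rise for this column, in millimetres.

2.5×10⁻⁴ × 2.1 × 150 = 0.07875 m
620 × 0.59 × 3.2×10⁻⁴ = 0.117056 m
770–1300 m: 530 × 1 × 2.7×10⁻⁴ = 0.14310 m
1.7×10⁻⁴ × 0.2 × 710 = 0.02414 m
Layer 5: 1.7×10⁻⁴ × 0.61 × 1300 = 0.13481 m
Δh = 0.07875 + 0.117056 + 0.14310 + 0.02414 + 0.13481 = 0.497856 m

Δh ≈ 498 mm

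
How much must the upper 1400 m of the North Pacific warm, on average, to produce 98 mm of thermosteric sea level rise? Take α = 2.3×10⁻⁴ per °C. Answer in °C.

ΔT ≈ 0.304 °C

ΔT = Δh/(αH) = 0.098 / (2.3×10⁻⁴ × 1400) ≈ 0.3043 °C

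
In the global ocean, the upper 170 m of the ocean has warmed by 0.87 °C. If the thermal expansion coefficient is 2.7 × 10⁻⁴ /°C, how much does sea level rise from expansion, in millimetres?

about 39.9 mm

Δh = αΔT·H = 2.7×10⁻⁴ × 0.87 × 170 = 0.039933 m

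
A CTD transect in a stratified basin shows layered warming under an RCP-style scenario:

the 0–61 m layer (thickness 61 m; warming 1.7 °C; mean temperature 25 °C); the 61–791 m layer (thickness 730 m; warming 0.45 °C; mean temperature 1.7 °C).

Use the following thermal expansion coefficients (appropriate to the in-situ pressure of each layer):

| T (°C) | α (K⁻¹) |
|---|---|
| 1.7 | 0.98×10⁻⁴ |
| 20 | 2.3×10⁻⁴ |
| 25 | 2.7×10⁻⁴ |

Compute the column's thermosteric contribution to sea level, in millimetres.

60.2 mm

Layer 1 at 25 °C → α = 2.7×10⁻⁴ K⁻¹
Layer 2 at 1.7 °C → α = 0.98×10⁻⁴ K⁻¹
0–61 m: 1.7 × 61 × 2.7×10⁻⁴ = 0.027999 m
Layer 2: 0.98×10⁻⁴ × 0.45 × 730 = 0.032193 m
Δh = 0.027999 + 0.032193 = 0.060192 m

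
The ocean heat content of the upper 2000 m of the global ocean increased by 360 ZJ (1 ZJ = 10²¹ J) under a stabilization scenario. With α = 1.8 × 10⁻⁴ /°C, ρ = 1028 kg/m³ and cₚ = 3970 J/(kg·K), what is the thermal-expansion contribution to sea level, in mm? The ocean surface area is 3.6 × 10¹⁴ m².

Per unit area: Q = 360×10²¹ / (3.6×10¹⁴) = 1×10⁹ J/m²
Δh = αQ/(ρcₚ) = 1.8×10⁻⁴ × 1×10⁹ / (1028 × 3970) ≈ 0.044105 m

44.1 mm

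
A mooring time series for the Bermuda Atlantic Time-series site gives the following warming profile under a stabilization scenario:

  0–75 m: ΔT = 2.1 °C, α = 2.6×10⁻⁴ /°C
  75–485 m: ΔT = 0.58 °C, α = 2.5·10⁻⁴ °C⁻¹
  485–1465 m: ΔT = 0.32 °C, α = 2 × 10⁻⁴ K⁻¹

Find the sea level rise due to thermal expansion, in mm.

0–75 m: 2.6×10⁻⁴ × 2.1 × 75 = 0.04095 m
0.58 × 2.5×10⁻⁴ × 410 = 0.05945 m
485–1465 m: 0.32 × 2×10⁻⁴ × 980 = 0.06272 m
Δh = 0.04095 + 0.05945 + 0.06272 = 0.16312 m

about 163 mm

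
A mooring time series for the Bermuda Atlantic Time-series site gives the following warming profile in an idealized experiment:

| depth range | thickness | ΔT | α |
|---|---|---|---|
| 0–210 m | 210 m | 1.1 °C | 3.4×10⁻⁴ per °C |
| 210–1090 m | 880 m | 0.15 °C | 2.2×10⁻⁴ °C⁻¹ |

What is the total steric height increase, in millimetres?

0–210 m: 3.4×10⁻⁴ × 210 × 1.1 = 0.07854 m
Layer 2: 2.2×10⁻⁴ × 880 × 0.15 = 0.02904 m
Δh = 0.07854 + 0.02904 = 0.10758 m

about 110 mm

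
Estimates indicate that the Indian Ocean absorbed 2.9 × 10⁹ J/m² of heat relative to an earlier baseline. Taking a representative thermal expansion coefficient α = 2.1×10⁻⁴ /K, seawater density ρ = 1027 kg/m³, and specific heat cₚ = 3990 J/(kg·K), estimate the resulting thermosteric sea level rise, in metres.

about 0.15 m

Δh = αQ/(ρcₚ) = 2.1×10⁻⁴ × 2.9×10⁹ / (1027 × 3990) ≈ 0.14862 m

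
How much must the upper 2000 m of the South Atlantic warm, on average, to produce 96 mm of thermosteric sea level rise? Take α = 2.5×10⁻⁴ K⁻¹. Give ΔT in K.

about 0.19 K

ΔT = Δh/(αH) = 0.096 / (2.5×10⁻⁴ × 2000) = 0.1920 K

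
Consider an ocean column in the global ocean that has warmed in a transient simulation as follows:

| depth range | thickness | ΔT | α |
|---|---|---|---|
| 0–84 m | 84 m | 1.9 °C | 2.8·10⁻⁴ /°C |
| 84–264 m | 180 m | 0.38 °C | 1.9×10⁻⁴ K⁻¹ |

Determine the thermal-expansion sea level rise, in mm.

57.7 mm

84 × 2.8×10⁻⁴ × 1.9 = 0.044688 m
Layer 2: 180 × 1.9×10⁻⁴ × 0.38 = 0.012996 m
Δh = 0.044688 + 0.012996 = 0.057684 m ≈ 57.7 mm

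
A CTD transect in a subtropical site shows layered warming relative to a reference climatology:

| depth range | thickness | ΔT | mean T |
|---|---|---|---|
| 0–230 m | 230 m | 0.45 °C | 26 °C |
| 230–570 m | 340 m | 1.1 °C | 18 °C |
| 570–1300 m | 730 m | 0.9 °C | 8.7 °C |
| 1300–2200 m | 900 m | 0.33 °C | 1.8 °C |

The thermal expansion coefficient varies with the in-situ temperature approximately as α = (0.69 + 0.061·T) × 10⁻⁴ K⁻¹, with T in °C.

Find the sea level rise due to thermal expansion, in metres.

Layer 1: α = (0.69 + 0.061×26)×10⁻⁴ = 2.276×10⁻⁴ K⁻¹
Layer 2: α = (0.69 + 0.061×18)×10⁻⁴ = 1.788×10⁻⁴ K⁻¹
Layer 3: α = (0.69 + 0.061×8.7)×10⁻⁴ = 1.2207×10⁻⁴ K⁻¹
Layer 4: α = (0.69 + 0.061×1.8)×10⁻⁴ = 0.7998×10⁻⁴ K⁻¹
0–230 m: 0.45 × 2.276×10⁻⁴ × 230 = 0.0235566 m
Layer 2: 340 × 1.788×10⁻⁴ × 1.1 = 0.0668712 m
0.9 × 1.2207×10⁻⁴ × 730 = 0.08019999 m
900 × 0.33 × 0.7998×10⁻⁴ = 0.02375406 m
Δh = 0.0235566 + 0.0668712 + 0.08019999 + 0.02375406 = 0.19438185 m

0.19 m of thermosteric rise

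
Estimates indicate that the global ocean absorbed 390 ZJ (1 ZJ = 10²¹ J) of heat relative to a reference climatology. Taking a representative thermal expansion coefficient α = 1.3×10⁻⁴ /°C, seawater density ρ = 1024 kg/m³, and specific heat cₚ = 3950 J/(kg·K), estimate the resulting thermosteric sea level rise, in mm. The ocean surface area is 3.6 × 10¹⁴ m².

34.8 mm

Per unit area: Q = 390×10²¹ / (3.6×10¹⁴) ≈ 1.083×10⁹ J/m²
Δh = αQ/(ρcₚ) = 1.3×10⁻⁴ × 1.083×10⁹ / (1024 × 3950) ≈ 0.034808 m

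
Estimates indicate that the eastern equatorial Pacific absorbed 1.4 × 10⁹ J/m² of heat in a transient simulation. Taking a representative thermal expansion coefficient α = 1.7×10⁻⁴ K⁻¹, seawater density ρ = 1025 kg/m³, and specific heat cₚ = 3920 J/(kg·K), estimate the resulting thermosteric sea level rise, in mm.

Δh = αQ/(ρcₚ) = 1.7×10⁻⁴ × 1.4×10⁹ / (1025 × 3920) ≈ 0.059233 m

59 mm of thermosteric rise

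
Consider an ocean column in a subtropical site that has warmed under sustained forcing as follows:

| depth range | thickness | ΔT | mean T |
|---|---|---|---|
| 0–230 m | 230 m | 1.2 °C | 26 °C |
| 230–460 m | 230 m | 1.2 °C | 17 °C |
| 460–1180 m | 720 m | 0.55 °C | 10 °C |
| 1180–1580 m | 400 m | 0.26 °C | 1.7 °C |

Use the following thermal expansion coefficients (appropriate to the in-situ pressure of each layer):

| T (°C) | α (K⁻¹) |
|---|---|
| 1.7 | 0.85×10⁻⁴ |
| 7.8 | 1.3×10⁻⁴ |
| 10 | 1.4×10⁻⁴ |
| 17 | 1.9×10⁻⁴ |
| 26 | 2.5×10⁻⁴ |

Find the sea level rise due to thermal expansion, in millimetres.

Layer 1 at 26 °C → α = 2.5×10⁻⁴ K⁻¹
Layer 2 at 17 °C → α = 1.9×10⁻⁴ K⁻¹
Layer 3 at 10 °C → α = 1.4×10⁻⁴ K⁻¹
Layer 4 at 1.7 °C → α = 0.85×10⁻⁴ K⁻¹
1.2 × 230 × 2.5×10⁻⁴ = 0.06900 m
1.2 × 1.9×10⁻⁴ × 230 = 0.05244 m
0.55 × 720 × 1.4×10⁻⁴ = 0.05544 m
Layer 4: 0.26 × 0.85×10⁻⁴ × 400 = 0.00884 m
Δh = 0.06900 + 0.05244 + 0.05544 + 0.00884 = 0.18572 m

190 mm of thermosteric rise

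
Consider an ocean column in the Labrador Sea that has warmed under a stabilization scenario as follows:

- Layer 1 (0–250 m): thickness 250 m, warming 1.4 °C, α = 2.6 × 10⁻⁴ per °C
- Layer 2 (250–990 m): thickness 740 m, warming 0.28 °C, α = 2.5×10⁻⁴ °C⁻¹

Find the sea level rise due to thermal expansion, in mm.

Layer 1: 2.6×10⁻⁴ × 1.4 × 250 = 0.09100 m
250–990 m: 0.28 × 740 × 2.5×10⁻⁴ = 0.05180 m
Δh = 0.09100 + 0.05180 = 0.14280 m

Δh = 140 mm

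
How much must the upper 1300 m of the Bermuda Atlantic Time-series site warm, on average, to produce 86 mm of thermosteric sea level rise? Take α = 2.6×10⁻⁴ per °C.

ΔT = Δh/(αH) = 0.086 / (2.6×10⁻⁴ × 1300) ≈ 0.2544 °C

about 0.254 °C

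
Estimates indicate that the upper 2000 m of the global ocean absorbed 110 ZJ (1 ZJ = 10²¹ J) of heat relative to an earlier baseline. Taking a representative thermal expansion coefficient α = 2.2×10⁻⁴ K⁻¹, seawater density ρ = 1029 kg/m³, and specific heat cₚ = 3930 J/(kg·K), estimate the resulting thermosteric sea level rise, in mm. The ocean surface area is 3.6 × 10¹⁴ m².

17 mm of thermosteric rise

Per unit area: Q = 110×10²¹ / (3.6×10¹⁴) ≈ 3.056×10⁸ J/m²
Δh = αQ/(ρcₚ) = 2.2×10⁻⁴ × 3.056×10⁸ / (1029 × 3930) ≈ 0.016625 m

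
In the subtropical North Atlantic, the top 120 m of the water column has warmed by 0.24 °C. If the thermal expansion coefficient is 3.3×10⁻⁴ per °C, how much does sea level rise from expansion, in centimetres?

Δh = αΔT·H = 3.3×10⁻⁴ × 0.24 × 120 = 0.009504 m

Δh ≈ 0.950 cm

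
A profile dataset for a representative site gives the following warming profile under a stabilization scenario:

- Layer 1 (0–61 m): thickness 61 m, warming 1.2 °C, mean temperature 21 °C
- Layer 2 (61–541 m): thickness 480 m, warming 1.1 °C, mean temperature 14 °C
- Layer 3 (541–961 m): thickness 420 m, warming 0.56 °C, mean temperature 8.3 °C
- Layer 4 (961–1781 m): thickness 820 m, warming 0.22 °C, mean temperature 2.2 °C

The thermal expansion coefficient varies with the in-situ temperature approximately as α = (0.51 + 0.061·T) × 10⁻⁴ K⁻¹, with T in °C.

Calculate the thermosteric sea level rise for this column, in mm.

121 mm

Layer 1: α = (0.51 + 0.061×21)×10⁻⁴ = 1.791×10⁻⁴ K⁻¹
Layer 2: α = (0.51 + 0.061×14)×10⁻⁴ = 1.364×10⁻⁴ K⁻¹
Layer 3: α = (0.51 + 0.061×8.3)×10⁻⁴ = 1.0163×10⁻⁴ K⁻¹
Layer 4: α = (0.51 + 0.061×2.2)×10⁻⁴ = 0.6442×10⁻⁴ K⁻¹
61 × 1.2 × 1.791×10⁻⁴ = 0.01311012 m
Layer 2: 1.1 × 480 × 1.364×10⁻⁴ = 0.0720192 m
420 × 1.0163×10⁻⁴ × 0.56 = 0.023903376 m
961–1781 m: 820 × 0.6442×10⁻⁴ × 0.22 = 0.011621368 m
Δh = 0.01311012 + 0.0720192 + 0.023903376 + 0.011621368 = 0.120654064 m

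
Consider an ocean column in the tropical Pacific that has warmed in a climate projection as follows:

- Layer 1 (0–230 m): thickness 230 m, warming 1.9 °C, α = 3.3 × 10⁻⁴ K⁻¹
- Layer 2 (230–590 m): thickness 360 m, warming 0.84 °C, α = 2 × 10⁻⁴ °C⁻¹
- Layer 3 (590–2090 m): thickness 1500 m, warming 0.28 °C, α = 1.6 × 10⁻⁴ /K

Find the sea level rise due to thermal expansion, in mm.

Δh = 270 mm

0–230 m: 3.3×10⁻⁴ × 230 × 1.9 = 0.14421 m
360 × 0.84 × 2×10⁻⁴ = 0.06048 m
Layer 3: 1.6×10⁻⁴ × 0.28 × 1500 = 0.06720 m
Δh = 0.14421 + 0.06048 + 0.06720 = 0.27189 m ≈ 270 mm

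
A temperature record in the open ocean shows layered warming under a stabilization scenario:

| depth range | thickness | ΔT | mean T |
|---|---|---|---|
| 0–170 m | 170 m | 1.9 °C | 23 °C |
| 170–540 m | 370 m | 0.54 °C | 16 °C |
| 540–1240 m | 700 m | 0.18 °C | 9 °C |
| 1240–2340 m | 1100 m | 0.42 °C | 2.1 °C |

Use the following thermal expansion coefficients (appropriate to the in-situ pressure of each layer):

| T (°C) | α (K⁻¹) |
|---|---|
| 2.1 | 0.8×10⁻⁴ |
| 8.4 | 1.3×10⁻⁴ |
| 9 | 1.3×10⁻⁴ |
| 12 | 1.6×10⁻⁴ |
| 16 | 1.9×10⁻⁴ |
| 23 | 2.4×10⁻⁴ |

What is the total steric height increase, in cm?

Layer 1 at 23 °C → α = 2.4×10⁻⁴ K⁻¹
Layer 2 at 16 °C → α = 1.9×10⁻⁴ K⁻¹
Layer 3 at 9 °C → α = 1.3×10⁻⁴ K⁻¹
Layer 4 at 2.1 °C → α = 0.8×10⁻⁴ K⁻¹
Layer 1: 1.9 × 2.4×10⁻⁴ × 170 = 0.07752 m
1.9×10⁻⁴ × 370 × 0.54 = 0.037962 m
700 × 1.3×10⁻⁴ × 0.18 = 0.01638 m
1240–2340 m: 0.8×10⁻⁴ × 1100 × 0.42 = 0.03696 m
Δh = 0.07752 + 0.037962 + 0.01638 + 0.03696 = 0.168822 m ≈ 16.9 cm

16.9 cm of thermosteric rise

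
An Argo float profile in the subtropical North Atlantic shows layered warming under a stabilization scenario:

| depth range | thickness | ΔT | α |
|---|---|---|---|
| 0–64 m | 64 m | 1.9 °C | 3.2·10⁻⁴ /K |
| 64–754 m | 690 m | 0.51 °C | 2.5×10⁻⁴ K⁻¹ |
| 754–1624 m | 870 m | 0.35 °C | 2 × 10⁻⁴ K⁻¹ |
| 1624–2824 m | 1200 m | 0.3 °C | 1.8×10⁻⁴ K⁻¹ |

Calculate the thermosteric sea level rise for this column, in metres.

0.25 m of thermosteric rise

0–64 m: 3.2×10⁻⁴ × 64 × 1.9 = 0.038912 m
2.5×10⁻⁴ × 690 × 0.51 = 0.087975 m
754–1624 m: 2×10⁻⁴ × 0.35 × 870 = 0.06090 m
Layer 4: 1200 × 0.3 × 1.8×10⁻⁴ = 0.06480 m
Δh = 0.038912 + 0.087975 + 0.06090 + 0.06480 = 0.252587 m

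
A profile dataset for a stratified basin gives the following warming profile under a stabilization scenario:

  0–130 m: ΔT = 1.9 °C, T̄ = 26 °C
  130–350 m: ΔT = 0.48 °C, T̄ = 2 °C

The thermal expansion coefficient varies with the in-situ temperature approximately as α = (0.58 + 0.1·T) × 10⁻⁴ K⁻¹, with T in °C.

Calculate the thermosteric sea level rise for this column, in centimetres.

8.7 cm

Layer 1: α = (0.58 + 0.1×26)×10⁻⁴ = 3.18×10⁻⁴ K⁻¹
Layer 2: α = (0.58 + 0.1×2)×10⁻⁴ = 0.78×10⁻⁴ K⁻¹
0–130 m: 3.18×10⁻⁴ × 130 × 1.9 = 0.078546 m
0.78×10⁻⁴ × 220 × 0.48 = 0.0082368 m
Δh = 0.078546 + 0.0082368 = 0.0867828 m ≈ 8.7 cm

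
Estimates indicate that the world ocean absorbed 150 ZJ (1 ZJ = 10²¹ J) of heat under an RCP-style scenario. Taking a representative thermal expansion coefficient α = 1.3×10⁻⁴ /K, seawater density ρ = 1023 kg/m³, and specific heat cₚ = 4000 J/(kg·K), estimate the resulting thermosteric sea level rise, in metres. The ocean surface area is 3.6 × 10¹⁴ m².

0.0132 m

Per unit area: Q = 150×10²¹ / (3.6×10¹⁴) ≈ 4.167×10⁸ J/m²
Δh = αQ/(ρcₚ) = 1.3×10⁻⁴ × 4.167×10⁸ / (1023 × 4000) ≈ 0.013238 m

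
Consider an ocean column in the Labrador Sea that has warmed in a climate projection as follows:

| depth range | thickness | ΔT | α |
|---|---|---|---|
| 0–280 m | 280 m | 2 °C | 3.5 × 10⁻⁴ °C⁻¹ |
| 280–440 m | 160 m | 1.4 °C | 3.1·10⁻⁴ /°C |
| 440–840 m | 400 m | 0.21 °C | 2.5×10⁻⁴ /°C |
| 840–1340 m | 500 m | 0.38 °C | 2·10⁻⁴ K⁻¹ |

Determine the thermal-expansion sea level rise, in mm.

324 mm

0–280 m: 3.5×10⁻⁴ × 2 × 280 = 0.19600 m
1.4 × 160 × 3.1×10⁻⁴ = 0.06944 m
440–840 m: 400 × 2.5×10⁻⁴ × 0.21 = 0.02100 m
0.38 × 500 × 2×10⁻⁴ = 0.03800 m
Δh = 0.19600 + 0.06944 + 0.02100 + 0.03800 = 0.32444 m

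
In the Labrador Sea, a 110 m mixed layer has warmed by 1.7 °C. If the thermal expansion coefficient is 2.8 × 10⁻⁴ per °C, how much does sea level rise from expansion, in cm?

5.24 cm

Δh = αΔT·H = 2.8×10⁻⁴ × 1.7 × 110 = 0.05236 m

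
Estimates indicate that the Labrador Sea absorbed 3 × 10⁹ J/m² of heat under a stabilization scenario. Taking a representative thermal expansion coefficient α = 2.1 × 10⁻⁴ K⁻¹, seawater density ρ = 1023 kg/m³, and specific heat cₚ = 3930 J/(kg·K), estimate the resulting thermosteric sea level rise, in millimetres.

Δh = αQ/(ρcₚ) = 2.1×10⁻⁴ × 3×10⁹ / (1023 × 3930) ≈ 0.15670 m

Δh = 160 mm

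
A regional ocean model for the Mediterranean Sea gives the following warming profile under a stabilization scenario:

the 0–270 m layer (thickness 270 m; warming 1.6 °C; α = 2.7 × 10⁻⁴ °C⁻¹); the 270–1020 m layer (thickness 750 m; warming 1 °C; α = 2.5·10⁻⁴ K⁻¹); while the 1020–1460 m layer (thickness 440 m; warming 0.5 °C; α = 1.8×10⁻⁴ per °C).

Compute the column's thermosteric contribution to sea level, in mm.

Δh ≈ 344 mm

Layer 1: 1.6 × 2.7×10⁻⁴ × 270 = 0.11664 m
270–1020 m: 1 × 2.5×10⁻⁴ × 750 = 0.18750 m
1.8×10⁻⁴ × 440 × 0.5 = 0.03960 m
Δh = 0.11664 + 0.18750 + 0.03960 = 0.34374 m ≈ 344 mm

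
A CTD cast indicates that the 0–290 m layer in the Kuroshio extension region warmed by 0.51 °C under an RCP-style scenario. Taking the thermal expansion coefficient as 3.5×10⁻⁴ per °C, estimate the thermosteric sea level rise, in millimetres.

Δh ≈ 51.8 mm

Δh = αΔT·H = 3.5×10⁻⁴ × 0.51 × 290 = 0.051765 m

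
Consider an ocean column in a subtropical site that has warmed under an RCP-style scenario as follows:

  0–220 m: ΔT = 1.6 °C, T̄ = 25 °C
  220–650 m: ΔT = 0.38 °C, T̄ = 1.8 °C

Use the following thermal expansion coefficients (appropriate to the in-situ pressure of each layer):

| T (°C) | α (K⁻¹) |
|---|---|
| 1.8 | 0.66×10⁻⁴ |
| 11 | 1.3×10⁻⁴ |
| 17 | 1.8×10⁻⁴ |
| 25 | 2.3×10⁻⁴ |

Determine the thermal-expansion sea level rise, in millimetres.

92 mm of thermosteric rise

Layer 1 at 25 °C → α = 2.3×10⁻⁴ K⁻¹
Layer 2 at 1.8 °C → α = 0.66×10⁻⁴ K⁻¹
Layer 1: 2.3×10⁻⁴ × 220 × 1.6 = 0.08096 m
220–650 m: 0.38 × 0.66×10⁻⁴ × 430 = 0.0107844 m
Δh = 0.08096 + 0.0107844 = 0.0917444 m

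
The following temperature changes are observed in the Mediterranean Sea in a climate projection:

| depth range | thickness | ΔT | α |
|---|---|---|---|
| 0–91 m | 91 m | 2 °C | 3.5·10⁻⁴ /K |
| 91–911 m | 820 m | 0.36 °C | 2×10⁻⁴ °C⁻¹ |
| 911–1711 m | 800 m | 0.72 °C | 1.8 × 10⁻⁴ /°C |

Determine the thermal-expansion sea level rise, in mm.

about 230 mm

0–91 m: 2 × 3.5×10⁻⁴ × 91 = 0.06370 m
0.36 × 820 × 2×10⁻⁴ = 0.05904 m
800 × 1.8×10⁻⁴ × 0.72 = 0.10368 m
Δh = 0.06370 + 0.05904 + 0.10368 = 0.22642 m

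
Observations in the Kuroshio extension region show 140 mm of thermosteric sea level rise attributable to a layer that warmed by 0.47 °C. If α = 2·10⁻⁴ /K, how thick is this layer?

1490 m

H = Δh/(αΔT) = 0.14 / (2×10⁻⁴ × 0.47) ≈ 1489 m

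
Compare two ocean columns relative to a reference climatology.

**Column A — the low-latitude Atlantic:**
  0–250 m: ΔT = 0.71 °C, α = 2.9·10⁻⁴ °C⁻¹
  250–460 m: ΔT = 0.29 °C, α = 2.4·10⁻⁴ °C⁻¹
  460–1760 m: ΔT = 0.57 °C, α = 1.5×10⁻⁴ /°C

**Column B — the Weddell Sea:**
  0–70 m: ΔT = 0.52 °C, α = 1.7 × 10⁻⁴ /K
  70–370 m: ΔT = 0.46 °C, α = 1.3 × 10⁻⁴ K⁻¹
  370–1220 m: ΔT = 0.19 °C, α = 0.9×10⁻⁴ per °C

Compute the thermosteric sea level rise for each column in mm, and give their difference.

A 250 × 0.71 × 2.9×10⁻⁴ = 0.051475 m
A 250–460 m: 2.4×10⁻⁴ × 0.29 × 210 = 0.014616 m
A Layer 3: 1300 × 1.5×10⁻⁴ × 0.57 = 0.11115 m
A total: 0.177241 m
B 0–70 m: 1.7×10⁻⁴ × 0.52 × 70 = 0.006188 m
B 70–370 m: 300 × 0.46 × 1.3×10⁻⁴ = 0.01794 m
B Layer 3: 850 × 0.9×10⁻⁴ × 0.19 = 0.014535 m
B total: 0.038663 m
Difference: 0.177241 − 0.038663 = 0.138578 m

A: 177 mm; B: 38.7 mm; difference 139 mm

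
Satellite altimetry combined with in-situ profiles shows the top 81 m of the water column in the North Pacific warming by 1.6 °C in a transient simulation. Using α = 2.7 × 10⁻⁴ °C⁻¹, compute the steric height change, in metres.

Δh = αΔT·H = 2.7×10⁻⁴ × 1.6 × 81 = 0.034992 m

0.0350 m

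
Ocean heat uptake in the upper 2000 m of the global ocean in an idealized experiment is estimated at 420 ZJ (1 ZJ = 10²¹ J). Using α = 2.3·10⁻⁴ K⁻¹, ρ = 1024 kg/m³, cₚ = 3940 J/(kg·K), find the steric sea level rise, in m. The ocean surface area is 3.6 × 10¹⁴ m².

Δh = 0.0665 m

Per unit area: Q = 420×10²¹ / (3.6×10¹⁴) ≈ 1.167×10⁹ J/m²
Δh = αQ/(ρcₚ) = 2.3×10⁻⁴ × 1.167×10⁹ / (1024 × 3940) ≈ 0.066528 m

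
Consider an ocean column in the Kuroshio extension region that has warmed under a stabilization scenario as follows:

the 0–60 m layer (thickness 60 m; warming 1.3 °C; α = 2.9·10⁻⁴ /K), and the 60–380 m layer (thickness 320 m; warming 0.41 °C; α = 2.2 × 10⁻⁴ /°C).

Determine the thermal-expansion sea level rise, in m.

Δh = 0.0515 m

0–60 m: 2.9×10⁻⁴ × 60 × 1.3 = 0.02262 m
0.41 × 320 × 2.2×10⁻⁴ = 0.028864 m
Δh = 0.02262 + 0.028864 = 0.051484 m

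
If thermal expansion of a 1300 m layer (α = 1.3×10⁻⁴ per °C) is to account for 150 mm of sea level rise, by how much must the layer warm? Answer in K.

ΔT ≈ 0.888 K

ΔT = Δh/(αH) = 0.15 / (1.3×10⁻⁴ × 1300) ≈ 0.8876 K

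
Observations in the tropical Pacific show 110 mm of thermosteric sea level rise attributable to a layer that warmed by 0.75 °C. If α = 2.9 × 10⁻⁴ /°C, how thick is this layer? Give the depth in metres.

H = Δh/(αΔT) = 0.11 / (2.9×10⁻⁴ × 0.75) ≈ 505.7 m

about 506 m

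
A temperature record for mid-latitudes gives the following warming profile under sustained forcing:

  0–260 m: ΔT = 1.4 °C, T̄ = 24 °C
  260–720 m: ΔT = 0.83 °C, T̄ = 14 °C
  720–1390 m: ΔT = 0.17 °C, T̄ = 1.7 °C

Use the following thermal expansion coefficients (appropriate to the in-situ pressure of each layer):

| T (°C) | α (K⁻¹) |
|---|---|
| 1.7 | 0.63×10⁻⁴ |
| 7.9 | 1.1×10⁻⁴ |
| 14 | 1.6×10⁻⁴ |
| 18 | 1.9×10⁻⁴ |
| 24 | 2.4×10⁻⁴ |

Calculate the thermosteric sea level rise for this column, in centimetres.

Δh = 15.6 cm

Layer 1 at 24 °C → α = 2.4×10⁻⁴ K⁻¹
Layer 2 at 14 °C → α = 1.6×10⁻⁴ K⁻¹
Layer 3 at 1.7 °C → α = 0.63×10⁻⁴ K⁻¹
2.4×10⁻⁴ × 260 × 1.4 = 0.08736 m
Layer 2: 460 × 1.6×10⁻⁴ × 0.83 = 0.061088 m
0.17 × 0.63×10⁻⁴ × 670 = 0.0071757 m
Δh = 0.08736 + 0.061088 + 0.0071757 = 0.1556237 m ≈ 15.6 cm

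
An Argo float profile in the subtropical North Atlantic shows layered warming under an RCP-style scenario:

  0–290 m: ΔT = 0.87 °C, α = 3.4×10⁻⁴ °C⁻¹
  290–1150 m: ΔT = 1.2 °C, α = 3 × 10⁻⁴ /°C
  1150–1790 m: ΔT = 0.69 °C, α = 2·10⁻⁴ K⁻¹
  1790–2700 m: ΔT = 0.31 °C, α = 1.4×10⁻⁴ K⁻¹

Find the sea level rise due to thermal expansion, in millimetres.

0–290 m: 290 × 0.87 × 3.4×10⁻⁴ = 0.085782 m
1.2 × 860 × 3×10⁻⁴ = 0.30960 m
1150–1790 m: 2×10⁻⁴ × 0.69 × 640 = 0.08832 m
Layer 4: 0.31 × 1.4×10⁻⁴ × 910 = 0.039494 m
Δh = 0.085782 + 0.30960 + 0.08832 + 0.039494 = 0.523196 m ≈ 523 mm

523 mm of thermosteric rise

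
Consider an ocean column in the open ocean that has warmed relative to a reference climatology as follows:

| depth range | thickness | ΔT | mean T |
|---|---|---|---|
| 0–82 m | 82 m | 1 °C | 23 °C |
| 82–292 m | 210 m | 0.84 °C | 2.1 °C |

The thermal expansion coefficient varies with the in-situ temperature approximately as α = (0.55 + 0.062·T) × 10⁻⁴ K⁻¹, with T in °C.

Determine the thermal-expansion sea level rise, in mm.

Layer 1: α = (0.55 + 0.062×23)×10⁻⁴ = 1.976×10⁻⁴ K⁻¹
Layer 2: α = (0.55 + 0.062×2.1)×10⁻⁴ = 0.6802×10⁻⁴ K⁻¹
Layer 1: 1 × 82 × 1.976×10⁻⁴ = 0.0162032 m
0.84 × 210 × 0.6802×10⁻⁴ = 0.011998728 m
Δh = 0.0162032 + 0.011998728 = 0.028201928 m

Δh ≈ 28.2 mm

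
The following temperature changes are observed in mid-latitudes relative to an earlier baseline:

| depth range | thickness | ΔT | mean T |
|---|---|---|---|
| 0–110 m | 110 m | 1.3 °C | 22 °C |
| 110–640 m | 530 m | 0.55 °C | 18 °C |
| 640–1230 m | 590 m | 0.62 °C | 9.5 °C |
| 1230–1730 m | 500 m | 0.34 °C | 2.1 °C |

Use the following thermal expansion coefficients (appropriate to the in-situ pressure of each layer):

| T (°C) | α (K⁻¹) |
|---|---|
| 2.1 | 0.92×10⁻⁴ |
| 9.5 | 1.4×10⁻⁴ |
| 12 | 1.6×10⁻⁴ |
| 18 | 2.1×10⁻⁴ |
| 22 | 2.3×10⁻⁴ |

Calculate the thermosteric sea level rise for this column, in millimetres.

about 161 mm

Layer 1 at 22 °C → α = 2.3×10⁻⁴ K⁻¹
Layer 2 at 18 °C → α = 2.1×10⁻⁴ K⁻¹
Layer 3 at 9.5 °C → α = 1.4×10⁻⁴ K⁻¹
Layer 4 at 2.1 °C → α = 0.92×10⁻⁴ K⁻¹
0–110 m: 1.3 × 2.3×10⁻⁴ × 110 = 0.03289 m
110–640 m: 530 × 2.1×10⁻⁴ × 0.55 = 0.061215 m
640–1230 m: 1.4×10⁻⁴ × 590 × 0.62 = 0.051212 m
Layer 4: 0.92×10⁻⁴ × 0.34 × 500 = 0.01564 m
Δh = 0.03289 + 0.061215 + 0.051212 + 0.01564 = 0.160957 m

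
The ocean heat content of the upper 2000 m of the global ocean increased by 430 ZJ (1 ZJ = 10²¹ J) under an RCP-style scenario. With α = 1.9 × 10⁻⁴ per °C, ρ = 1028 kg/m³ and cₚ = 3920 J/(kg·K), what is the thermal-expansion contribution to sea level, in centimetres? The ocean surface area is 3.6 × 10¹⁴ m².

Per unit area: Q = 430×10²¹ / (3.6×10¹⁴) ≈ 1.194×10⁹ J/m²
Δh = αQ/(ρcₚ) = 1.9×10⁻⁴ × 1.194×10⁹ / (1028 × 3920) ≈ 0.056296 m

Δh ≈ 5.6 cm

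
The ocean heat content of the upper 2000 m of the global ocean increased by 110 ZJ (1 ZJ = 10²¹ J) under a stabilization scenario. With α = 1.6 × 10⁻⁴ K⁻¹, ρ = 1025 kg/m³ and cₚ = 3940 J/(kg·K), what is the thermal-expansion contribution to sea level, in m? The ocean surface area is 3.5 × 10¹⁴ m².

Per unit area: Q = 110×10²¹ / (3.5×10¹⁴) ≈ 3.143×10⁸ J/m²
Δh = αQ/(ρcₚ) = 1.6×10⁻⁴ × 3.143×10⁸ / (1025 × 3940) ≈ 0.012452 m

0.0125 m of thermosteric rise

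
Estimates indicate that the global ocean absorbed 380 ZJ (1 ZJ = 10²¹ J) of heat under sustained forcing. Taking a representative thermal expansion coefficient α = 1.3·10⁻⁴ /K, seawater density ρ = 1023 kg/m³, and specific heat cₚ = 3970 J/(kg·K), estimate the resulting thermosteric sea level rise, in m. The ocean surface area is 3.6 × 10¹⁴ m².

0.0338 m of thermosteric rise

Per unit area: Q = 380×10²¹ / (3.6×10¹⁴) ≈ 1.056×10⁹ J/m²
Δh = αQ/(ρcₚ) = 1.3×10⁻⁴ × 1.056×10⁹ / (1023 × 3970) ≈ 0.033802 m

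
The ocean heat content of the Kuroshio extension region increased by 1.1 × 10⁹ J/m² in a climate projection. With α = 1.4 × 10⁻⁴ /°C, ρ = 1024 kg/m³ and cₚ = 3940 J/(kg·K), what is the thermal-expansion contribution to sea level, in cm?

Δh = αQ/(ρcₚ) = 1.4×10⁻⁴ × 1.1×10⁹ / (1024 × 3940) ≈ 0.03817 m

3.82 cm of thermosteric rise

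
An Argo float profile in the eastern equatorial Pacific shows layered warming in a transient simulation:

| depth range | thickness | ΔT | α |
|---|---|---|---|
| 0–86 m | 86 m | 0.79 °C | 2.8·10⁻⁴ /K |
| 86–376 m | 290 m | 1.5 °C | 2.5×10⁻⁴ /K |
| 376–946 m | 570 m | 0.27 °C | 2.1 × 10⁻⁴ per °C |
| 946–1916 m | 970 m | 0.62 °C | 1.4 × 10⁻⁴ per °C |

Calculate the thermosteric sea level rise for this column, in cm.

24.4 cm

0–86 m: 0.79 × 2.8×10⁻⁴ × 86 = 0.0190232 m
Layer 2: 290 × 2.5×10⁻⁴ × 1.5 = 0.10875 m
376–946 m: 2.1×10⁻⁴ × 570 × 0.27 = 0.032319 m
946–1916 m: 1.4×10⁻⁴ × 0.62 × 970 = 0.084196 m
Δh = 0.0190232 + 0.10875 + 0.032319 + 0.084196 = 0.2442882 m ≈ 24.4 cm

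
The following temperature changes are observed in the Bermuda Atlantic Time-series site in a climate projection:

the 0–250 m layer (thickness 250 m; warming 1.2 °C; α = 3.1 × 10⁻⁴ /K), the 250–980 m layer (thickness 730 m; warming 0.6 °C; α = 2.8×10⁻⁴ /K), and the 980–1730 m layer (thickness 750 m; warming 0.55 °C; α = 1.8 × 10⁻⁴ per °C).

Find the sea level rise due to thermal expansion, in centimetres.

Δh ≈ 29.0 cm

Layer 1: 3.1×10⁻⁴ × 250 × 1.2 = 0.09300 m
Layer 2: 730 × 0.6 × 2.8×10⁻⁴ = 0.12264 m
750 × 0.55 × 1.8×10⁻⁴ = 0.07425 m
Δh = 0.09300 + 0.12264 + 0.07425 = 0.28989 m ≈ 29.0 cm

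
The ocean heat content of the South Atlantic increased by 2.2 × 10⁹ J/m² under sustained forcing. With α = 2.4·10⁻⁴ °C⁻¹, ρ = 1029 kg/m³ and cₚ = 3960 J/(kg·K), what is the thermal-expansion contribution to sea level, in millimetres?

about 130 mm

Δh = αQ/(ρcₚ) = 2.4×10⁻⁴ × 2.2×10⁹ / (1029 × 3960) ≈ 0.12958 m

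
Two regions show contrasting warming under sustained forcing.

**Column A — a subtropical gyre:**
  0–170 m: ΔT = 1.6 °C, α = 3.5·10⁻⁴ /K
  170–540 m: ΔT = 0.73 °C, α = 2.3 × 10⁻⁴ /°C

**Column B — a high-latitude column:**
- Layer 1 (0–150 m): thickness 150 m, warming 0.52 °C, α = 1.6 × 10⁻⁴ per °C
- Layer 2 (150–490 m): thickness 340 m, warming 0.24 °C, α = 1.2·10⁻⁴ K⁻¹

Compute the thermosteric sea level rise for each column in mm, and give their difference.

A 1.6 × 170 × 3.5×10⁻⁴ = 0.09520 m
A 170–540 m: 0.73 × 370 × 2.3×10⁻⁴ = 0.062123 m
A total: 0.157323 m
B 0–150 m: 1.6×10⁻⁴ × 150 × 0.52 = 0.01248 m
B 150–490 m: 340 × 1.2×10⁻⁴ × 0.24 = 0.009792 m
B total: 0.022272 m
Difference: 0.157323 − 0.022272 = 0.135051 m

Δh_A ≈ 157 mm, Δh_B ≈ 22.3 mm; difference ≈ 135 mm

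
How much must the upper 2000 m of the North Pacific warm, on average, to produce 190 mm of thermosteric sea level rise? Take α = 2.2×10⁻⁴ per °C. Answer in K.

ΔT ≈ 0.43 K

ΔT = Δh/(αH) = 0.19 / (2.2×10⁻⁴ × 2000) ≈ 0.4318 K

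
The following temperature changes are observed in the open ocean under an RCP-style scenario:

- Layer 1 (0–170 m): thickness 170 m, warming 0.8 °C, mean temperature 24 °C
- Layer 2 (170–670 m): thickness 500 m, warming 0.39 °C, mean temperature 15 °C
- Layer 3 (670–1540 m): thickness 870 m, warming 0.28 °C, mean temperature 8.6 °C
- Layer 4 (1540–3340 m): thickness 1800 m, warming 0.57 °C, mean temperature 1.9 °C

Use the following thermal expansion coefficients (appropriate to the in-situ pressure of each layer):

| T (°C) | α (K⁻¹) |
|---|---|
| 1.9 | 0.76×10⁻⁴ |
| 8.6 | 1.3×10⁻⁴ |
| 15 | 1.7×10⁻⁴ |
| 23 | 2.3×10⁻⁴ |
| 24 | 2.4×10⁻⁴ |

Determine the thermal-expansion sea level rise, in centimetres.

Δh = 17.5 cm

Layer 1 at 24 °C → α = 2.4×10⁻⁴ K⁻¹
Layer 2 at 15 °C → α = 1.7×10⁻⁴ K⁻¹
Layer 3 at 8.6 °C → α = 1.3×10⁻⁴ K⁻¹
Layer 4 at 1.9 °C → α = 0.76×10⁻⁴ K⁻¹
Layer 1: 0.8 × 2.4×10⁻⁴ × 170 = 0.03264 m
1.7×10⁻⁴ × 500 × 0.39 = 0.03315 m
1.3×10⁻⁴ × 870 × 0.28 = 0.031668 m
Layer 4: 0.76×10⁻⁴ × 1800 × 0.57 = 0.077976 m
Δh = 0.03264 + 0.03315 + 0.031668 + 0.077976 = 0.175434 m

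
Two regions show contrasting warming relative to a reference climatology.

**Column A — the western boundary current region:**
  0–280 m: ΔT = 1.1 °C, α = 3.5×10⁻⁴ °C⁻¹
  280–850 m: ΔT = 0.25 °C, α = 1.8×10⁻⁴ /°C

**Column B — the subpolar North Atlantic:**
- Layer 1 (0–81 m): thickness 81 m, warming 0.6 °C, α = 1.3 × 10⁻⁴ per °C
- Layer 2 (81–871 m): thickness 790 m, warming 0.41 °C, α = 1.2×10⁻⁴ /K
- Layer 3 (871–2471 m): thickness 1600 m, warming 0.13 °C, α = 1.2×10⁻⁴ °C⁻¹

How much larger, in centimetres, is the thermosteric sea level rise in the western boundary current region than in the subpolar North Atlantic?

A 280 × 1.1 × 3.5×10⁻⁴ = 0.10780 m
A 1.8×10⁻⁴ × 0.25 × 570 = 0.02565 m
A total: 0.13345 m
B Layer 1: 81 × 1.3×10⁻⁴ × 0.6 = 0.006318 m
B Layer 2: 790 × 1.2×10⁻⁴ × 0.41 = 0.038868 m
B Layer 3: 0.13 × 1600 × 1.2×10⁻⁴ = 0.02496 m
B total: 0.070146 m
Difference: 0.13345 − 0.070146 = 0.063304 m

6.3 cm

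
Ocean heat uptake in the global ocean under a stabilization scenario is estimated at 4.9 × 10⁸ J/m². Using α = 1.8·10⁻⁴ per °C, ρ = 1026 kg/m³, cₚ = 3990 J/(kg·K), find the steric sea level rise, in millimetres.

Δh = αQ/(ρcₚ) = 1.8×10⁻⁴ × 4.9×10⁸ / (1026 × 3990) ≈ 0.021545 m

Δh ≈ 21.5 mm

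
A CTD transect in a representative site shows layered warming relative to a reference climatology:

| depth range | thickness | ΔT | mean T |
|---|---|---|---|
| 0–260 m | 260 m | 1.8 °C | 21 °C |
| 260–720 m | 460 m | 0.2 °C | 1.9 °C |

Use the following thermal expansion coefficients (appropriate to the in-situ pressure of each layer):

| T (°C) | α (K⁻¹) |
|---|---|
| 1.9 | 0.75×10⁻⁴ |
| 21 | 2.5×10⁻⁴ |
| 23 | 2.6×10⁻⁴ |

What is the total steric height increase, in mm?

Layer 1 at 21 °C → α = 2.5×10⁻⁴ K⁻¹
Layer 2 at 1.9 °C → α = 0.75×10⁻⁴ K⁻¹
Layer 1: 1.8 × 2.5×10⁻⁴ × 260 = 0.11700 m
460 × 0.75×10⁻⁴ × 0.2 = 0.00690 m
Δh = 0.11700 + 0.00690 = 0.12390 m

120 mm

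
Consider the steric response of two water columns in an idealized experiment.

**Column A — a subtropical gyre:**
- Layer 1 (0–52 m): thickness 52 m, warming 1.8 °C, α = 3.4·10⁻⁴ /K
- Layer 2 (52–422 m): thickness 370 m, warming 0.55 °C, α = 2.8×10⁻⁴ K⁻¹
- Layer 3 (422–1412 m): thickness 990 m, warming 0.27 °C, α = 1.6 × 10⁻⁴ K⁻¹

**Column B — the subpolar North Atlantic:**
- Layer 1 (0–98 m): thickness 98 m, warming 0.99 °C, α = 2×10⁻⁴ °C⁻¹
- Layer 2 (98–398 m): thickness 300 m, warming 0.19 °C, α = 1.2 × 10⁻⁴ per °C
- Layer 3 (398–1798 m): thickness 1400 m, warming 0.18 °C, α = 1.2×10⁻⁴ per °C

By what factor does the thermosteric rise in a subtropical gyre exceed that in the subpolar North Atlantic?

A Layer 1: 52 × 1.8 × 3.4×10⁻⁴ = 0.031824 m
A Layer 2: 2.8×10⁻⁴ × 370 × 0.55 = 0.05698 m
A 1.6×10⁻⁴ × 0.27 × 990 = 0.042768 m
A total: 0.131572 m
B Layer 1: 0.99 × 98 × 2×10⁻⁴ = 0.019404 m
B 98–398 m: 0.19 × 300 × 1.2×10⁻⁴ = 0.00684 m
B 1400 × 1.2×10⁻⁴ × 0.18 = 0.03024 m
B total: 0.056484 m
Ratio: 0.131572 / 0.056484 ≈ 2.329

2.3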